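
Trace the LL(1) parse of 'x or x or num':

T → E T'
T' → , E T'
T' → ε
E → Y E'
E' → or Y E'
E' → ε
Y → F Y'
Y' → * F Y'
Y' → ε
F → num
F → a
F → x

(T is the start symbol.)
LL(1) parsing maintains a stack (initially the start symbol over $) and the input. At each step: if the stack top is a terminal, match it against the current input token; if it is a non-terminal N, replace it with the RHS of M[N, lookahead] (the unique production whose predict set contains the lookahead).

Stack is shown with the top on the left.

Stack           Input            Action
---------------------------------------
T $             x or x or num $  output T → E T'
E T' $          x or x or num $  output E → Y E'
Y E' T' $       x or x or num $  output Y → F Y'
F Y' E' T' $    x or x or num $  output F → x
x Y' E' T' $    x or x or num $  match 'x'
Y' E' T' $      or x or num $    output Y' → ε
E' T' $         or x or num $    output E' → or Y E'
or Y E' T' $    or x or num $    match 'or'
Y E' T' $       x or num $       output Y → F Y'
F Y' E' T' $    x or num $       output F → x
x Y' E' T' $    x or num $       match 'x'
Y' E' T' $      or num $         output Y' → ε
E' T' $         or num $         output E' → or Y E'
or Y E' T' $    or num $         match 'or'
Y E' T' $       num $            output Y → F Y'
F Y' E' T' $    num $            output F → num
num Y' E' T' $  num $            match 'num'
Y' E' T' $      $                output Y' → ε
E' T' $         $                output E' → ε
T' $            $                output T' → ε
$               $                accept

The string is accepted.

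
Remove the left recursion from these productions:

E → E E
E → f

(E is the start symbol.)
E → f E'
E' → E E'
E' → ε

E is directly left-recursive. The standard transformation for
  A → A α₁ | ... | A α_m | β₁ | ... | β_n
is
  A  → β₁ A' | ... | β_n A'
  A' → α₁ A' | ... | α_m A' | ε

E → f becomes E → f E'
E → E E becomes E' → E E'
Add E' → ε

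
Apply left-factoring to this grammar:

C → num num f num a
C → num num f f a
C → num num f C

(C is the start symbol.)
C → num num f C'
C' → num a
C' → f a
C' → C

Left-factoring transforms A → αβ₁ | αβ₂ into A → αA' and A' → β₁ | β₂
(α is the longest common prefix among the alternatives). Repeat until
no nonterminal has two alternatives with a common prefix.

Round 1: C has alternatives sharing prefix 'num num f'. Introduce C': C → num num f C'
  Add: C' → num a
  Add: C' → f a
  Add: C' → C

No remaining common prefixes — done.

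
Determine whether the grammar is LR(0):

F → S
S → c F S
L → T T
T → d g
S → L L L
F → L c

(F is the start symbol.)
Yes, the grammar is LR(0)

A grammar is LR(0) if no state in the canonical LR(0) collection has:
  - both a shift item (dot before a terminal) and a complete item (shift-reduce conflict), or
  - two or more complete items (reduce-reduce conflict; the accept item [F' → F .] counts as a complete item here).

Augment with F' → F and build the canonical LR(0) collection (I0 = CLOSURE({[F' → . F]}), then GOTO on every symbol after a dot until no new states appear). It has 15 states:
  I0: { [F → . L c], [F → . S], [F' → . F], [L → . T T], [S → . L L L], [S → . c F S], [T → . d g] }  — shift
  I1: { [F' → F .] }  — accept
  I2: { [F → L . c], [L → . T T], [S → L . L L], [T → . d g] }  — shift
  I3: { [F → S .] }  — reduce
  I4: { [L → T . T], [T → . d g] }  — shift
  I5: { [F → . L c], [F → . S], [L → . T T], [S → . L L L], [S → . c F S], [S → c . F S], [T → . d g] }  — shift
  I6: { [T → d . g] }  — shift
  I7: { [T → d g .] }  — reduce
  I8: { [L → . T T], [S → . L L L], [S → . c F S], [S → c F . S], [T → . d g] }  — shift
  I9: { [L → . T T], [S → L . L L], [T → . d g] }  — shift
  I10: { [S → c F S .] }  — reduce
  I11: { [L → . T T], [S → L L . L], [T → . d g] }  — shift
  I12: { [S → L L L .] }  — reduce
  I13: { [L → T T .] }  — reduce
  I14: { [F → L c .] }  — reduce

Every state is either a pure shift/goto state or contains exactly one complete item and nothing to shift — no conflicts. The grammar is LR(0).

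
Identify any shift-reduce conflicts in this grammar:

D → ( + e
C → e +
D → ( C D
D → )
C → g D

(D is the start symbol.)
No shift-reduce conflicts

Augment with D' → D and build the canonical LR(0) collection (I0 = CLOSURE({[D' → . D]}), then GOTO on every symbol after a dot until no new states appear). It has 12 states:
  I0: { [D → . ( + e], [D → . ( C D], [D → . )], [D' → . D] }  — shift
  I1: { [C → . e +], [C → . g D], [D → ( . + e], [D → ( . C D] }  — shift
  I2: { [D → ) .] }  — reduce
  I3: { [D' → D .] }  — accept
  I4: { [D → ( + . e] }  — shift
  I5: { [D → ( C . D], [D → . ( + e], [D → . ( C D], [D → . )] }  — shift
  I6: { [C → e . +] }  — shift
  I7: { [C → g . D], [D → . ( + e], [D → . ( C D], [D → . )] }  — shift
  I8: { [C → g D .] }  — reduce
  I9: { [C → e + .] }  — reduce
  I10: { [D → ( C D .] }  — reduce
  I11: { [D → ( + e .] }  — reduce

No state contains both a complete item and a shift item.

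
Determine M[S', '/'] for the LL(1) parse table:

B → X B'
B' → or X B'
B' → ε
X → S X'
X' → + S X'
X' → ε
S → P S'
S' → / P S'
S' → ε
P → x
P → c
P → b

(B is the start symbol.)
To find M[S', '/'], we find productions for S' where '/' is in the predict set (PREDICT(N → α) = (FIRST(α) \ {ε}) ∪ (FOLLOW(N) if α ⇒* ε)).

Relevant sets:
  FOLLOW(S') = { $, '+', 'or' }

S' → / P S': PREDICT = { '/' }
  '/' is in predict set, so this production goes in M[S', '/']
S' → ε: PREDICT = { $, '+', 'or' }

M[S', '/'] = S' → / P S'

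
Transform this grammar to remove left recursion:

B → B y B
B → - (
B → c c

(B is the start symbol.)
B is directly left-recursive. The standard transformation for
  A → A α₁ | ... | A α_m | β₁ | ... | β_n
is
  A  → β₁ A' | ... | β_n A'
  A' → α₁ A' | ... | α_m A' | ε

B → - ( becomes B → - ( B'
B → c c becomes B → c c B'
B → B y B becomes B' → y B B'
Add B' → ε

Resulting grammar:
B → - ( B'
B → c c B'
B' → y B B'
B' → ε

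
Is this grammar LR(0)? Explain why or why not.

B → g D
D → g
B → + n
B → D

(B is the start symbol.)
No. Shift-reduce conflict between [D → g .] and [D → . g]

A grammar is LR(0) if no state in the canonical LR(0) collection has:
  - both a shift item (dot before a terminal) and a complete item (shift-reduce conflict), or
  - two or more complete items (reduce-reduce conflict; the accept item [B' → B .] counts as a complete item here).

Augment with B' → B and build the canonical LR(0) collection (I0 = CLOSURE({[B' → . B]}), then GOTO on every symbol after a dot until no new states appear). It has 8 states:
  I0: { [B → . + n], [B → . D], [B → . g D], [B' → . B], [D → . g] }  — shift
  I1: { [B → + . n] }  — shift
  I2: { [B' → B .] }  — accept
  I3: { [B → D .] }  — reduce
  I4: { [B → g . D], [D → . g], [D → g .] }  — shift, reduce
  I5: { [B → g D .] }  — reduce
  I6: { [D → g .] }  — reduce
  I7: { [B → + n .] }  — reduce

Conflict in state I4:
  Shift-reduce conflict between [D → g .] and [D → . g]
So the grammar is NOT LR(0).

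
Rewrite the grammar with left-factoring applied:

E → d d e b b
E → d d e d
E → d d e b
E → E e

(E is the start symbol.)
E → d d e E'
E' → b E''
E'' → b
E'' → ε
E' → d
E → E e

Left-factoring transforms A → αβ₁ | αβ₂ into A → αA' and A' → β₁ | β₂
(α is the longest common prefix among the alternatives). Repeat until
no nonterminal has two alternatives with a common prefix.

Round 1: E has alternatives sharing prefix 'd d e'. Introduce E': E → d d e E'
  Add: E' → b b
  Add: E' → d
  Add: E' → b

Round 2: E' has alternatives sharing prefix 'b'. Introduce E'': E' → b E''
  Add: E'' → b
  Add: E'' → ε

No remaining common prefixes — done.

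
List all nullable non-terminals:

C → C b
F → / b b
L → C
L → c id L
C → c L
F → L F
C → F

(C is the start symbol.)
None

A non-terminal is nullable if it can derive ε (the empty string): either it has an ε-production, or it has a production whose right-hand side consists entirely of nullable non-terminals.

There are no ε-productions, so no non-terminal can derive ε.
No non-terminals are nullable.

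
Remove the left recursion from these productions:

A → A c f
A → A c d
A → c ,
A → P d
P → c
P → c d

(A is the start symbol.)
A is directly left-recursive. The standard transformation for
  A → A α₁ | ... | A α_m | β₁ | ... | β_n
is
  A  → β₁ A' | ... | β_n A'
  A' → α₁ A' | ... | α_m A' | ε

A → c , becomes A → c , A'
A → P d becomes A → P d A'
A → A c f becomes A' → c f A'
A → A c d becomes A' → c d A'
Add A' → ε

Productions for other non-terminals are unchanged:
  P → c
  P → c d

Resulting grammar:
A → c , A'
A → P d A'
A' → c f A'
A' → c d A'
A' → ε
P → c
P → c d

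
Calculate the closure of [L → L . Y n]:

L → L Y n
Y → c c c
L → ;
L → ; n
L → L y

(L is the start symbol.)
{ [L → L . Y n], [Y → . c c c] }

Start with: [L → L . Y n]
  [L → L . Y n] has the dot before Y: add [Y → . c c c]
No further items can be added.

CLOSURE = { [L → L . Y n], [Y → . c c c] }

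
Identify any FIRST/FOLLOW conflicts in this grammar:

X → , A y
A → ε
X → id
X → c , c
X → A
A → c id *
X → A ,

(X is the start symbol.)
No FIRST/FOLLOW conflicts.

A FIRST/FOLLOW conflict occurs when a non-terminal N has a nullable alternative N → β (β ⇒* ε) and another alternative N → α with FIRST(α) ∩ FOLLOW(N) ≠ ∅: on such a lookahead the parser cannot decide between expanding α and letting N vanish via β.

Nullable non-terminals: A, X.
FIRST sets used below: FIRST(A) = { 'c', ε }

A: nullable alternative(s) A → ε; FOLLOW(A) = { $, ',', 'y' }
  A → ε: FIRST \ {ε} = { } — this is the only nullable alternative, skip
  A → c id *: FIRST \ {ε} = { 'c' } — disjoint from FOLLOW(A)

X: nullable alternative(s) X → A; FOLLOW(X) = { $ }
  X → , A y: FIRST \ {ε} = { ',' } — disjoint from FOLLOW(X)
  X → id: FIRST \ {ε} = { 'id' } — disjoint from FOLLOW(X)
  X → c , c: FIRST \ {ε} = { 'c' } — disjoint from FOLLOW(X)
  X → A: FIRST \ {ε} = { 'c' } — this is the only nullable alternative, skip
  X → A ,: FIRST \ {ε} = { ',', 'c' } — disjoint from FOLLOW(X)

No FIRST/FOLLOW conflicts found.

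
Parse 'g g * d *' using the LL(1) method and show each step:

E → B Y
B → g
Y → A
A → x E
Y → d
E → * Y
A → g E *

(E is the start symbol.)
LL(1) parsing maintains a stack (initially the start symbol over $) and the input. At each step: if the stack top is a terminal, match it against the current input token; if it is a non-terminal N, replace it with the RHS of M[N, lookahead] (the unique production whose predict set contains the lookahead).

Stack is shown with the top on the left.

Stack    Input        Action
----------------------------
E $      g g * d * $  output E → B Y
B Y $    g g * d * $  output B → g
g Y $    g g * d * $  match 'g'
Y $      g * d * $    output Y → A
A $      g * d * $    output A → g E *
g E * $  g * d * $    match 'g'
E * $    * d * $      output E → * Y
* Y * $  * d * $      match '*'
Y * $    d * $        output Y → d
d * $    d * $        match 'd'
* $      * $          match '*'
$        $            accept

The string is accepted.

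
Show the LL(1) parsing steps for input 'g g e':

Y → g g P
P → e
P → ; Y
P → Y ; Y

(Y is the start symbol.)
Stack is shown with the top on the left.

Stack    Input    Action
------------------------
Y $      g g e $  output Y → g g P
g g P $  g g e $  match 'g'
g P $    g e $    match 'g'
P $      e $      output P → e
e $      e $      match 'e'
$        $        accept

The string is accepted.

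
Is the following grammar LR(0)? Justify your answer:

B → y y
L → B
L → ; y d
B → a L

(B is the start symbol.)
Yes, the grammar is LR(0)

Augment with B' → B and build the canonical LR(0) collection (I0 = CLOSURE({[B' → . B]}), then GOTO on every symbol after a dot until no new states appear). It has 10 states:
  I0: { [B → . a L], [B → . y y], [B' → . B] }  — shift
  I1: { [B' → B .] }  — accept
  I2: { [B → . a L], [B → . y y], [B → a . L], [L → . ; y d], [L → . B] }  — shift
  I3: { [B → y . y] }  — shift
  I4: { [B → y y .] }  — reduce
  I5: { [L → ; . y d] }  — shift
  I6: { [L → B .] }  — reduce
  I7: { [B → a L .] }  — reduce
  I8: { [L → ; y . d] }  — shift
  I9: { [L → ; y d .] }  — reduce

Every state is either a pure shift/goto state or contains exactly one complete item and nothing to shift — no conflicts. The grammar is LR(0).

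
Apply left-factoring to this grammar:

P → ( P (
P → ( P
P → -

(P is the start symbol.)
Left-factoring transforms A → αβ₁ | αβ₂ into A → αA' and A' → β₁ | β₂
(α is the longest common prefix among the alternatives). Repeat until
no nonterminal has two alternatives with a common prefix.

Round 1: P has alternatives sharing prefix '( P'. Introduce P': P → ( P P'
  Add: P' → (
  Add: P' → ε

No remaining common prefixes — done.

Resulting grammar:
P → ( P P'
P' → (
P' → ε
P → -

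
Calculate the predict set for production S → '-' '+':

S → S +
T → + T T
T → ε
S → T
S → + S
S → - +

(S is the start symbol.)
PREDICT(S → '-' '+') = (FIRST(RHS) \ {ε}) ∪ (FOLLOW(S) if ε ∈ FIRST(RHS), i.e. RHS ⇒* ε)
FIRST('-' '+') = { '-' }
ε ∉ FIRST('-' '+'), so FOLLOW(S) is not added.
PREDICT(S → '-' '+') = { '-' }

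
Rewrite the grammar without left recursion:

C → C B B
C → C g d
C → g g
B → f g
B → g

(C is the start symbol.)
C → g g C'
C' → B B C'
C' → g d C'
C' → ε
B → f g
B → g

C is directly left-recursive. The standard transformation for
  A → A α₁ | ... | A α_m | β₁ | ... | β_n
is
  A  → β₁ A' | ... | β_n A'
  A' → α₁ A' | ... | α_m A' | ε

C → g g becomes C → g g C'
C → C B B becomes C' → B B C'
C → C g d becomes C' → g d C'
Add C' → ε

Productions for other non-terminals are unchanged:
  B → f g
  B → g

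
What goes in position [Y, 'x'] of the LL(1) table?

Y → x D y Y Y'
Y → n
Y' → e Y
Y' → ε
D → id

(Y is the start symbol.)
To find M[Y, 'x'], we find productions for Y where 'x' is in the predict set (PREDICT(N → α) = (FIRST(α) \ {ε}) ∪ (FOLLOW(N) if α ⇒* ε)).

Y → x D y Y Y': PREDICT = { 'x' }
  'x' is in predict set, so this production goes in M[Y, 'x']
Y → n: PREDICT = { 'n' }

M[Y, 'x'] = Y → x D y Y Y'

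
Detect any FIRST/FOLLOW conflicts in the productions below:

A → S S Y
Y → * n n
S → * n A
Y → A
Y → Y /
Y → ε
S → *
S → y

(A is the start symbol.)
A FIRST/FOLLOW conflict occurs when a non-terminal N has a nullable alternative N → β (β ⇒* ε) and another alternative N → α with FIRST(α) ∩ FOLLOW(N) ≠ ∅: on such a lookahead the parser cannot decide between expanding α and letting N vanish via β.

Nullable non-terminals: Y.
FIRST sets used below: FIRST(A) = { '*', 'y' }, FIRST(Y) = { '*', '/', 'y', ε }

Y: nullable alternative(s) Y → ε; FOLLOW(Y) = { $, '*', '/', 'y' }
  Y → * n n: FIRST \ {ε} = { '*' } — overlaps FOLLOW(Y) on { '*' }: CONFLICT
  Y → A: FIRST \ {ε} = { '*', 'y' } — overlaps FOLLOW(Y) on { '*', 'y' }: CONFLICT
  Y → Y /: FIRST \ {ε} = { '*', '/', 'y' } — overlaps FOLLOW(Y) on { '*', '/', 'y' }: CONFLICT
  Y → ε: FIRST \ {ε} = { } — this is the only nullable alternative, skip

A, S have no nullable alternative, so no FIRST/FOLLOW check is needed there.

So the grammar has 3 FIRST/FOLLOW conflicts (marked CONFLICT above).

Answer: Yes. Y → '*' n n with FOLLOW(Y) on { '*' }; Y → A with FOLLOW(Y) on { '*', 'y' }; Y → Y '/' with FOLLOW(Y) on { '*', '/', 'y' }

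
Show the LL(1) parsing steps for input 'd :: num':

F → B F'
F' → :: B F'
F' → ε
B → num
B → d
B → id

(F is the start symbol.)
LL(1) parsing maintains a stack (initially the start symbol over $) and the input. At each step: if the stack top is a terminal, match it against the current input token; if it is a non-terminal N, replace it with the RHS of M[N, lookahead] (the unique production whose predict set contains the lookahead).

Stack is shown with the top on the left.

Stack      Input       Action
-----------------------------
F $        d :: num $  output F → B F'
B F' $     d :: num $  output B → d
d F' $     d :: num $  match 'd'
F' $       :: num $    output F' → :: B F'
:: B F' $  :: num $    match '::'
B F' $     num $       output B → num
num F' $   num $       match 'num'
F' $       $           output F' → ε
$          $           accept

The string is accepted.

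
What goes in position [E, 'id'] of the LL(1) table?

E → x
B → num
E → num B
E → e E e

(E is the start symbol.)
Empty (error entry)

To find M[E, 'id'], we find productions for E where 'id' is in the predict set (PREDICT(N → α) = (FIRST(α) \ {ε}) ∪ (FOLLOW(N) if α ⇒* ε)).

E → x: PREDICT = { 'x' }
E → num B: PREDICT = { 'num' }
E → e E e: PREDICT = { 'e' }

M[E, 'id'] is empty (no production applies)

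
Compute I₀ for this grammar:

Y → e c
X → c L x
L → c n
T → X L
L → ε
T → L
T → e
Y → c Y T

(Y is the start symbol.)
First, augment the grammar with Y' → Y
I₀ = CLOSURE({ [Y' → . Y] }):
  [Y' → . Y] has the dot before Y: add [Y → . e c], [Y → . c Y T]
No further items can be added.

I₀ = { [Y → . c Y T], [Y → . e c], [Y' → . Y] }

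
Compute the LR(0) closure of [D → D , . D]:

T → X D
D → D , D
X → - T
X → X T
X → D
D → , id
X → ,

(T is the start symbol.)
{ [D → . , id], [D → . D , D], [D → D , . D] }

To compute CLOSURE, for each item [A → α.Bβ] where B is a non-terminal, add [B → .γ] for all productions B → γ; repeat for the newly added items until nothing changes.

Start with: [D → D , . D]
  [D → D , . D] has the dot before D: add [D → . D , D], [D → . , id]
No further items can be added.

CLOSURE = { [D → . , id], [D → . D , D], [D → D , . D] }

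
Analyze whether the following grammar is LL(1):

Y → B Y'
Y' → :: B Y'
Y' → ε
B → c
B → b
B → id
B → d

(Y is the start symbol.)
A grammar is LL(1) if for each non-terminal N with multiple productions, the predict sets of those productions are pairwise disjoint, where PREDICT(N → α) = (FIRST(α) \ {ε}) ∪ (FOLLOW(N) if α ⇒* ε).

Relevant sets:
  FOLLOW(Y') = { $ }

For Y':
  PREDICT(Y' → :: B Y') = { '::' }
  PREDICT(Y' → ε) = { $ }
For B:
  PREDICT(B → c) = { 'c' }
  PREDICT(B → b) = { 'b' }
  PREDICT(B → id) = { 'id' }
  PREDICT(B → d) = { 'd' }
Y has a single production, so nothing to check there.

All predict sets are disjoint. The grammar IS LL(1).

Answer: Yes, the grammar is LL(1).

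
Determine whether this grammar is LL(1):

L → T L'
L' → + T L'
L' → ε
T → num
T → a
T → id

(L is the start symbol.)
Yes, the grammar is LL(1).

A grammar is LL(1) if for each non-terminal N with multiple productions, the predict sets of those productions are pairwise disjoint, where PREDICT(N → α) = (FIRST(α) \ {ε}) ∪ (FOLLOW(N) if α ⇒* ε).

Relevant sets:
  FOLLOW(L') = { $ }

For L':
  PREDICT(L' → '+' T L') = { '+' }
  PREDICT(L' → ε) = { $ }
For T:
  PREDICT(T → num) = { 'num' }
  PREDICT(T → a) = { 'a' }
  PREDICT(T → id) = { 'id' }
L has a single production, so nothing to check there.

All predict sets are disjoint. The grammar IS LL(1).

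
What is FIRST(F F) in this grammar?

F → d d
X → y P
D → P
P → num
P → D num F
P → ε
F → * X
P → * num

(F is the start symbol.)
{ '*', 'd' }

FIRST sets of the non-terminals involved (from the grammar, by fixed-point iteration):
  FIRST(F) = { '*', 'd' }

To compute FIRST(F F), process the symbols left to right:
Symbol F is a non-terminal. Add FIRST(F) \ {ε} = { '*', 'd' }
F is not nullable (ε ∉ FIRST(F)), so stop here.
FIRST(F F) = { '*', 'd' }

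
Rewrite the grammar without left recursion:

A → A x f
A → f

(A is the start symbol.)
A is directly left-recursive. The standard transformation for
  A → A α₁ | ... | A α_m | β₁ | ... | β_n
is
  A  → β₁ A' | ... | β_n A'
  A' → α₁ A' | ... | α_m A' | ε

A → f becomes A → f A'
A → A x f becomes A' → x f A'
Add A' → ε

Resulting grammar:
A → f A'
A' → x f A'
A' → ε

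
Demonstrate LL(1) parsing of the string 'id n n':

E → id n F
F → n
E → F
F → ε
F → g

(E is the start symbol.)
LL(1) parsing maintains a stack (initially the start symbol over $) and the input. At each step: if the stack top is a terminal, match it against the current input token; if it is a non-terminal N, replace it with the RHS of M[N, lookahead] (the unique production whose predict set contains the lookahead).

Stack is shown with the top on the left.

Stack     Input     Action
--------------------------
E $       id n n $  output E → id n F
id n F $  id n n $  match 'id'
n F $     n n $     match 'n'
F $       n $       output F → n
n $       n $       match 'n'
$         $         accept

The string is accepted.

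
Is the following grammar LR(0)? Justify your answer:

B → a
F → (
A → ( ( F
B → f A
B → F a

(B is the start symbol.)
Yes, the grammar is LR(0)

A grammar is LR(0) if no state in the canonical LR(0) collection has:
  - both a shift item (dot before a terminal) and a complete item (shift-reduce conflict), or
  - two or more complete items (reduce-reduce conflict; the accept item [B' → B .] counts as a complete item here).

Augment with B' → B and build the canonical LR(0) collection (I0 = CLOSURE({[B' → . B]}), then GOTO on every symbol after a dot until no new states appear). It has 11 states:
  I0: { [B → . F a], [B → . a], [B → . f A], [B' → . B], [F → . (] }  — shift
  I1: { [F → ( .] }  — reduce
  I2: { [B' → B .] }  — accept
  I3: { [B → F . a] }  — shift
  I4: { [B → a .] }  — reduce
  I5: { [A → . ( ( F], [B → f . A] }  — shift
  I6: { [A → ( . ( F] }  — shift
  I7: { [B → f A .] }  — reduce
  I8: { [A → ( ( . F], [F → . (] }  — shift
  I9: { [A → ( ( F .] }  — reduce
  I10: { [B → F a .] }  — reduce

Every state is either a pure shift/goto state or contains exactly one complete item and nothing to shift — no conflicts. The grammar is LR(0).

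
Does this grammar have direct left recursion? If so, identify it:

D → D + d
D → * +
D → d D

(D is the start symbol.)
Yes, D is left-recursive

Direct left recursion occurs when N → N α for some non-terminal N (the right-hand side begins with the left-hand side itself).

D → D + d: LEFT RECURSIVE (starts with D)
D → * +: starts with '*'
D → d D: starts with d

The grammar has direct left recursion on: D.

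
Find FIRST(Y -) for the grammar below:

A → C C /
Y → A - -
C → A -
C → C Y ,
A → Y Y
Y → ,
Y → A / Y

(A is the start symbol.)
FIRST sets of the non-terminals involved (from the grammar, by fixed-point iteration):
  FIRST(Y) = { ',' }

To compute FIRST(Y -), process the symbols left to right:
Symbol Y is a non-terminal. Add FIRST(Y) \ {ε} = { ',' }
Y is not nullable (ε ∉ FIRST(Y)), so stop here.
FIRST(Y -) = { ',' }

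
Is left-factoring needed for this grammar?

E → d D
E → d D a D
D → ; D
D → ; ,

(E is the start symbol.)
Yes, E has productions with common prefix 'd D'; D has productions with common prefix ';'

Left-factoring is needed when two productions for the same non-terminal
share a common prefix on the right-hand side.

Productions for E:
  E → d D
  E → d D a D
Productions for D:
  D → ; D
  D → ; ,

Found common prefix 'd D' in productions for E
Found common prefix ';' in productions for D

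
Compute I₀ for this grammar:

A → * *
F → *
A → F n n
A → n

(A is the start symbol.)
{ [A → . * *], [A → . F n n], [A → . n], [A' → . A], [F → . *] }

First, augment the grammar with A' → A
I₀ = CLOSURE({ [A' → . A] }):
  [A' → . A] has the dot before A: add [A → . * *], [A → . F n n], [A → . n]
  [A → . F n n] has the dot before F: add [F → . *]
No further items can be added.

I₀ = { [A → . * *], [A → . F n n], [A → . n], [A' → . A], [F → . *] }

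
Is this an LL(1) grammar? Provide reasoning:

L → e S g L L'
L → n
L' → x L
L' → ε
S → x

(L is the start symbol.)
A grammar is LL(1) if for each non-terminal N with multiple productions, the predict sets of those productions are pairwise disjoint, where PREDICT(N → α) = (FIRST(α) \ {ε}) ∪ (FOLLOW(N) if α ⇒* ε).

Relevant sets:
  FOLLOW(L') = { $, 'x' }

For L:
  PREDICT(L → e S g L L') = { 'e' }
  PREDICT(L → n) = { 'n' }
For L':
  PREDICT(L' → x L) = { 'x' }
  PREDICT(L' → ε) = { $, 'x' }
S has a single production, so nothing to check there.

Conflict found: Predict set conflict for L': { 'x' }
The grammar is NOT LL(1).

Answer: No. Predict set conflict for L': { 'x' }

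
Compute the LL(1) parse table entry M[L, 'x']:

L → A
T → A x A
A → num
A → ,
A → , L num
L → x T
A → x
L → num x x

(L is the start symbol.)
To find M[L, 'x'], we find productions for L where 'x' is in the predict set (PREDICT(N → α) = (FIRST(α) \ {ε}) ∪ (FOLLOW(N) if α ⇒* ε)).

Relevant sets:
  FIRST(A) = { ',', 'num', 'x' }

L → A: PREDICT = { ',', 'num', 'x' }
  'x' is in predict set, so this production goes in M[L, 'x']
L → x T: PREDICT = { 'x' }
  'x' is in predict set, so this production goes in M[L, 'x']
L → num x x: PREDICT = { 'num' }

M[L, 'x'] = L → A, L → x T  (a multiply-defined cell — the grammar is not LL(1))

Answer: L → A, L → x T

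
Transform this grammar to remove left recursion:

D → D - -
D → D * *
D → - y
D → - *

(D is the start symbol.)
D is directly left-recursive. The standard transformation for
  A → A α₁ | ... | A α_m | β₁ | ... | β_n
is
  A  → β₁ A' | ... | β_n A'
  A' → α₁ A' | ... | α_m A' | ε

D → - y becomes D → - y D'
D → - * becomes D → - * D'
D → D - - becomes D' → - - D'
D → D * * becomes D' → * * D'
Add D' → ε

Resulting grammar:
D → - y D'
D → - * D'
D' → - - D'
D' → * * D'
D' → ε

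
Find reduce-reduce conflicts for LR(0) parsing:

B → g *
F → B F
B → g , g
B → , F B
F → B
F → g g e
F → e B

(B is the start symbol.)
A reduce-reduce conflict occurs when an LR(0) state has two complete items [A → α .] and [B → β .] — both call for a reduction, and with no lookahead the parser cannot choose between them.

Augment with B' → B and build the canonical LR(0) collection (I0 = CLOSURE({[B' → . B]}), then GOTO on every symbol after a dot until no new states appear). It has 16 states:
  I0: { [B → . , F B], [B → . g *], [B → . g , g], [B' → . B] }  — shift
  I1: { [B → , . F B], [B → . , F B], [B → . g *], [B → . g , g], [F → . B F], [F → . B], [F → . e B], [F → . g g e] }  — shift
  I2: { [B' → B .] }  — accept
  I3: { [B → g . *], [B → g . , g] }  — shift
  I4: { [B → g * .] }  — reduce
  I5: { [B → g , . g] }  — shift
  I6: { [B → g , g .] }  — reduce
  I7: { [B → . , F B], [B → . g *], [B → . g , g], [F → . B F], [F → . B], [F → . e B], [F → . g g e], [F → B . F], [F → B .] }  — shift, reduce
  I8: { [B → , F . B], [B → . , F B], [B → . g *], [B → . g , g] }  — shift
  I9: { [B → . , F B], [B → . g *], [B → . g , g], [F → e . B] }  — shift
  I10: { [B → g . *], [B → g . , g], [F → g . g e] }  — shift
  I11: { [F → g g . e] }  — shift
  I12: { [F → g g e .] }  — reduce
  I13: { [F → e B .] }  — reduce
  I14: { [B → , F B .] }  — reduce
  I15: { [F → B F .] }  — reduce

No state contains more than one complete item.

Answer: No reduce-reduce conflicts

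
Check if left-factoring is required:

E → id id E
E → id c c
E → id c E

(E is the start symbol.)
Yes, E has productions with common prefix 'id'

Left-factoring is needed when two productions for the same non-terminal
share a common prefix on the right-hand side.

Productions for E:
  E → id id E
  E → id c c
  E → id c E

Found common prefix 'id' in productions for E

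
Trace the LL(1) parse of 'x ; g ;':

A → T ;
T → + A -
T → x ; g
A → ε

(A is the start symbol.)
LL(1) parsing maintains a stack (initially the start symbol over $) and the input. At each step: if the stack top is a terminal, match it against the current input token; if it is a non-terminal N, replace it with the RHS of M[N, lookahead] (the unique production whose predict set contains the lookahead).

Stack is shown with the top on the left.

Stack      Input      Action
----------------------------
A $        x ; g ; $  output A → T ;
T ; $      x ; g ; $  output T → x ; g
x ; g ; $  x ; g ; $  match 'x'
; g ; $    ; g ; $    match ';'
g ; $      g ; $      match 'g'
; $        ; $        match ';'
$          $          accept

The string is accepted.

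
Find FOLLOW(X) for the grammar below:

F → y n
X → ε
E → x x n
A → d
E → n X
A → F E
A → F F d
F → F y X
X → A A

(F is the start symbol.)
In E → n X: X is at the end, add FOLLOW(E)
In F → F y X: X is at the end, add FOLLOW(F)

The FOLLOW sets referred to above (computed the same way, to a fixed point):
  FOLLOW(E) = { $, 'd', 'n', 'x', 'y' }
  FOLLOW(F) = { $, 'd', 'n', 'x', 'y' }

Taking the union: FOLLOW(X) = { $, 'd', 'n', 'x', 'y' }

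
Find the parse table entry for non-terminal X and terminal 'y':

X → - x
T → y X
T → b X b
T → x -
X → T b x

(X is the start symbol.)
To find M[X, 'y'], we find productions for X where 'y' is in the predict set (PREDICT(N → α) = (FIRST(α) \ {ε}) ∪ (FOLLOW(N) if α ⇒* ε)).

Relevant sets:
  FIRST(T) = { 'b', 'x', 'y' }

X → - x: PREDICT = { '-' }
X → T b x: PREDICT = { 'b', 'x', 'y' }
  'y' is in predict set, so this production goes in M[X, 'y']

M[X, 'y'] = X → T b x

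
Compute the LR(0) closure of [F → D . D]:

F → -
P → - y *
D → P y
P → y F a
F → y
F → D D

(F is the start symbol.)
To compute CLOSURE, for each item [A → α.Bβ] where B is a non-terminal, add [B → .γ] for all productions B → γ; repeat for the newly added items until nothing changes.

Start with: [F → D . D]
  [F → D . D] has the dot before D: add [D → . P y]
  [D → . P y] has the dot before P: add [P → . - y *], [P → . y F a]
No further items can be added.

CLOSURE = { [D → . P y], [F → D . D], [P → . - y *], [P → . y F a] }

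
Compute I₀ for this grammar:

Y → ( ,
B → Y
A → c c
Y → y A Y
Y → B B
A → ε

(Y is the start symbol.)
{ [B → . Y], [Y → . ( ,], [Y → . B B], [Y → . y A Y], [Y' → . Y] }

First, augment the grammar with Y' → Y
I₀ = CLOSURE({ [Y' → . Y] }):
  [Y' → . Y] has the dot before Y: add [Y → . ( ,], [Y → . y A Y], [Y → . B B]
  [Y → . B B] has the dot before B: add [B → . Y]
No further items can be added.

I₀ = { [B → . Y], [Y → . ( ,], [Y → . B B], [Y → . y A Y], [Y' → . Y] }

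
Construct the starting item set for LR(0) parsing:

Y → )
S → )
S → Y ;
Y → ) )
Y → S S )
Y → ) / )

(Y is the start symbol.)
First, augment the grammar with Y' → Y
I₀ = CLOSURE({ [Y' → . Y] }):
  [Y' → . Y] has the dot before Y: add [Y → . )], [Y → . ) )], [Y → . S S )], [Y → . ) / )]
  [Y → . S S )] has the dot before S: add [S → . )], [S → . Y ;]
No further items can be added.

I₀ = { [S → . )], [S → . Y ;], [Y → . ) )], [Y → . ) / )], [Y → . )], [Y → . S S )], [Y' → . Y] }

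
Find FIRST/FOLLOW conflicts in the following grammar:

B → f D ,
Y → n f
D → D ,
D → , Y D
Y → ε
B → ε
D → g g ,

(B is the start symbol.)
No FIRST/FOLLOW conflicts.

Nullable non-terminals: B, Y.

B: nullable alternative(s) B → ε; FOLLOW(B) = { $ }
  B → f D ,: FIRST \ {ε} = { 'f' } — disjoint from FOLLOW(B)
  B → ε: FIRST \ {ε} = { } — this is the only nullable alternative, skip

Y: nullable alternative(s) Y → ε; FOLLOW(Y) = { ',', 'g' }
  Y → n f: FIRST \ {ε} = { 'n' } — disjoint from FOLLOW(Y)
  Y → ε: FIRST \ {ε} = { } — this is the only nullable alternative, skip

D has no nullable alternative, so no FIRST/FOLLOW check is needed there.

No FIRST/FOLLOW conflicts found.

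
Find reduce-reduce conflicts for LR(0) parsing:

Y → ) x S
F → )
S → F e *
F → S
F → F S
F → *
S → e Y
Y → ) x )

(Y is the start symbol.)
Yes — I4: [F → ) .] vs [Y → ) x ) .]; I7: [F → S .] vs [Y → ) x S .]; I11: [F → F S .] vs [F → S .]

A reduce-reduce conflict occurs when an LR(0) state has two complete items [A → α .] and [B → β .] — both call for a reduction, and with no lookahead the parser cannot choose between them.

Augment with Y' → Y and build the canonical LR(0) collection (I0 = CLOSURE({[Y' → . Y]}), then GOTO on every symbol after a dot until no new states appear). It has 14 states:
  I0: { [Y → . ) x )], [Y → . ) x S], [Y' → . Y] }  — shift
  I1: { [Y → ) . x )], [Y → ) . x S] }  — shift
  I2: { [Y' → Y .] }  — accept
  I3: { [F → . )], [F → . *], [F → . F S], [F → . S], [S → . F e *], [S → . e Y], [Y → ) x . )], [Y → ) x . S] }  — shift
  I4: { [F → ) .], [Y → ) x ) .] }  — 2 reduces
  I5: { [F → * .] }  — reduce
  I6: { [F → . )], [F → . *], [F → . F S], [F → . S], [F → F . S], [S → . F e *], [S → . e Y], [S → F . e *] }  — shift
  I7: { [F → S .], [Y → ) x S .] }  — 2 reduces
  I8: { [S → e . Y], [Y → . ) x )], [Y → . ) x S] }  — shift
  I9: { [S → e Y .] }  — reduce
  I10: { [F → ) .] }  — reduce
  I11: { [F → F S .], [F → S .] }  — 2 reduces
  I12: { [S → F e . *], [S → e . Y], [Y → . ) x )], [Y → . ) x S] }  — shift
  I13: { [S → F e * .] }  — reduce

I4 contains complete items [F → ) .], [Y → ) x ) .] — reduce-reduce conflict.
I7 contains complete items [F → S .], [Y → ) x S .] — reduce-reduce conflict.
I11 contains complete items [F → F S .], [F → S .] — reduce-reduce conflict.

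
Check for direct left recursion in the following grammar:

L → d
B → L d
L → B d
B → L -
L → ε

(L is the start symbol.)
L → d: starts with d
B → L d: starts with L
L → B d: starts with B
B → L -: starts with L
L → ε: starts with ε

No direct left recursion found.

Answer: No direct left recursion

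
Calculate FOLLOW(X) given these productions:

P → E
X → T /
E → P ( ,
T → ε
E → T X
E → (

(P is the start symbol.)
{ $, '(' }

In E → T X: X is at the end, add FOLLOW(E)

The FOLLOW sets referred to above (computed the same way, to a fixed point):
  FOLLOW(E) = { $, '(' }

Taking the union: FOLLOW(X) = { $, '(' }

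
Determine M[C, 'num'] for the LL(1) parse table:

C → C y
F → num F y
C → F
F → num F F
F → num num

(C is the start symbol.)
C → C y, C → F

To find M[C, 'num'], we find productions for C where 'num' is in the predict set (PREDICT(N → α) = (FIRST(α) \ {ε}) ∪ (FOLLOW(N) if α ⇒* ε)).

Relevant sets:
  FIRST(C) = { 'num' }
  FIRST(F) = { 'num' }

C → C y: PREDICT = { 'num' }
  'num' is in predict set, so this production goes in M[C, 'num']
C → F: PREDICT = { 'num' }
  'num' is in predict set, so this production goes in M[C, 'num']

M[C, 'num'] = C → C y, C → F  (a multiply-defined cell — the grammar is not LL(1))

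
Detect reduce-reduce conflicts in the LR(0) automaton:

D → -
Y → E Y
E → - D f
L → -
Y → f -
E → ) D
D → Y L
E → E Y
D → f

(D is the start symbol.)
Yes — I11: [E → E Y .] vs [Y → E Y .]

Augment with D' → D and build the canonical LR(0) collection (I0 = CLOSURE({[D' → . D]}), then GOTO on every symbol after a dot until no new states appear). It has 16 states:
  I0: { [D → . -], [D → . Y L], [D → . f], [D' → . D], [E → . ) D], [E → . - D f], [E → . E Y], [Y → . E Y], [Y → . f -] }  — shift
  I1: { [D → . -], [D → . Y L], [D → . f], [E → ) . D], [E → . ) D], [E → . - D f], [E → . E Y], [Y → . E Y], [Y → . f -] }  — shift
  I2: { [D → - .], [D → . -], [D → . Y L], [D → . f], [E → - . D f], [E → . ) D], [E → . - D f], [E → . E Y], [Y → . E Y], [Y → . f -] }  — shift, reduce
  I3: { [D' → D .] }  — accept
  I4: { [E → . ) D], [E → . - D f], [E → . E Y], [E → E . Y], [Y → . E Y], [Y → . f -], [Y → E . Y] }  — shift
  I5: { [D → Y . L], [L → . -] }  — shift
  I6: { [D → f .], [Y → f . -] }  — shift, reduce
  I7: { [Y → f - .] }  — reduce
  I8: { [L → - .] }  — reduce
  I9: { [D → Y L .] }  — reduce
  I10: { [D → . -], [D → . Y L], [D → . f], [E → - . D f], [E → . ) D], [E → . - D f], [E → . E Y], [Y → . E Y], [Y → . f -] }  — shift
  I11: { [E → E Y .], [Y → E Y .] }  — 2 reduces
  I12: { [Y → f . -] }  — shift
  I13: { [E → - D . f] }  — shift
  I14: { [E → - D f .] }  — reduce
  I15: { [E → ) D .] }  — reduce

I11 contains complete items [E → E Y .], [Y → E Y .] — reduce-reduce conflict.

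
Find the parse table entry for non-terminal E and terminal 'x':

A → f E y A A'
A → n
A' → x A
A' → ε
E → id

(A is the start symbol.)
Empty (error entry)

To find M[E, 'x'], we find productions for E where 'x' is in the predict set (PREDICT(N → α) = (FIRST(α) \ {ε}) ∪ (FOLLOW(N) if α ⇒* ε)).

E → id: PREDICT = { 'id' }

M[E, 'x'] is empty (no production applies)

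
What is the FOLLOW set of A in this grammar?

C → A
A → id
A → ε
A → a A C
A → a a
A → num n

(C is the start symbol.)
{ $, 'a', 'id', 'num' }

To compute FOLLOW(A), find every occurrence of A on a right-hand side N → α A β: add FIRST(β) \ {ε}, and if β is empty or nullable also add FOLLOW(N). Iterate to a fixed point.

In C → A: A is at the end, add FOLLOW(C)
In A → a A C: A is followed by C, add FIRST(C) \ {ε} = { 'a', 'id', 'num' }
  C is nullable, so FOLLOW(A) is also included — that is the set being defined, nothing new

The FOLLOW sets referred to above (computed the same way, to a fixed point):
  FOLLOW(C) = { $, 'a', 'id', 'num' }

Taking the union: FOLLOW(A) = { $, 'a', 'id', 'num' }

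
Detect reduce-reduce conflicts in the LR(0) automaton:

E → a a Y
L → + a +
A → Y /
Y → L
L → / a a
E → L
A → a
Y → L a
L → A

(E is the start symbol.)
Yes — I5: [E → L .] vs [Y → L .]

Augment with E' → E and build the canonical LR(0) collection (I0 = CLOSURE({[E' → . E]}), then GOTO on every symbol after a dot until no new states appear). It has 18 states:
  I0: { [A → . Y /], [A → . a], [E → . L], [E → . a a Y], [E' → . E], [L → . + a +], [L → . / a a], [L → . A], [Y → . L a], [Y → . L] }  — shift
  I1: { [L → + . a +] }  — shift
  I2: { [L → / . a a] }  — shift
  I3: { [L → A .] }  — reduce
  I4: { [E' → E .] }  — accept
  I5: { [E → L .], [Y → L . a], [Y → L .] }  — shift, 2 reduces
  I6: { [A → Y . /] }  — shift
  I7: { [A → a .], [E → a . a Y] }  — shift, reduce
  I8: { [A → . Y /], [A → . a], [E → a a . Y], [L → . + a +], [L → . / a a], [L → . A], [Y → . L a], [Y → . L] }  — shift
  I9: { [Y → L . a], [Y → L .] }  — shift, reduce
  I10: { [A → Y . /], [E → a a Y .] }  — shift, reduce
  I11: { [A → a .] }  — reduce
  I12: { [A → Y / .] }  — reduce
  I13: { [Y → L a .] }  — reduce
  I14: { [L → / a . a] }  — shift
  I15: { [L → / a a .] }  — reduce
  I16: { [L → + a . +] }  — shift
  I17: { [L → + a + .] }  — reduce

I5 contains complete items [E → L .], [Y → L .] — reduce-reduce conflict.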